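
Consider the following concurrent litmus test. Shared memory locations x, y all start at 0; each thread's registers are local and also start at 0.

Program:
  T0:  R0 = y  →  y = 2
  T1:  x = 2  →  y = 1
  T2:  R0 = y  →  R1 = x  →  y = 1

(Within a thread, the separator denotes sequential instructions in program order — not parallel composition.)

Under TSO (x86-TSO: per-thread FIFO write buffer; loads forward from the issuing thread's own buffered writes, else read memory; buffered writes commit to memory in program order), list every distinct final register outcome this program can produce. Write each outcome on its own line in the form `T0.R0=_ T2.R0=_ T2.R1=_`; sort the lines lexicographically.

outcome vector order: (T0.R0,T2.R0,T2.R1)
|TSO outcomes| = 9

T0.R0=0 T2.R0=0 T2.R1=0
T0.R0=0 T2.R0=0 T2.R1=2
T0.R0=0 T2.R0=1 T2.R1=2
T0.R0=0 T2.R0=2 T2.R1=0
T0.R0=0 T2.R0=2 T2.R1=2
T0.R0=1 T2.R0=0 T2.R1=0
T0.R0=1 T2.R0=0 T2.R1=2
T0.R0=1 T2.R0=1 T2.R1=2
T0.R0=1 T2.R0=2 T2.R1=2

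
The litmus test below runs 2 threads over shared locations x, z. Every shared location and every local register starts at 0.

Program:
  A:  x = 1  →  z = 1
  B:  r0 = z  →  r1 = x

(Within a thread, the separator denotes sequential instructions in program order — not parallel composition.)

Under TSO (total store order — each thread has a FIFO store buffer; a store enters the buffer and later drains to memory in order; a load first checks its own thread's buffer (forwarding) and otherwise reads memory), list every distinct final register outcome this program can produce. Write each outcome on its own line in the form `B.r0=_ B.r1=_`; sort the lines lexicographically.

B.r0=0 B.r1=0
B.r0=0 B.r1=1
B.r0=1 B.r1=1

outcome vector order: (B.r0,B.r1)
|TSO outcomes| = 3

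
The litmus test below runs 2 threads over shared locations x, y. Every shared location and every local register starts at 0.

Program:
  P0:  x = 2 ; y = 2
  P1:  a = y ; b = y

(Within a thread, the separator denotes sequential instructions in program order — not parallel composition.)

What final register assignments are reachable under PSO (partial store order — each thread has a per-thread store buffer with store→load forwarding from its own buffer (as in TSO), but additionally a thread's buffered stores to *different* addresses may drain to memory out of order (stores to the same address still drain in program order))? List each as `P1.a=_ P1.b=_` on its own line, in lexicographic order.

P1.a=0 P1.b=0
P1.a=0 P1.b=2
P1.a=2 P1.b=2

outcome vector order: (P1.a,P1.b)
|PSO outcomes| = 3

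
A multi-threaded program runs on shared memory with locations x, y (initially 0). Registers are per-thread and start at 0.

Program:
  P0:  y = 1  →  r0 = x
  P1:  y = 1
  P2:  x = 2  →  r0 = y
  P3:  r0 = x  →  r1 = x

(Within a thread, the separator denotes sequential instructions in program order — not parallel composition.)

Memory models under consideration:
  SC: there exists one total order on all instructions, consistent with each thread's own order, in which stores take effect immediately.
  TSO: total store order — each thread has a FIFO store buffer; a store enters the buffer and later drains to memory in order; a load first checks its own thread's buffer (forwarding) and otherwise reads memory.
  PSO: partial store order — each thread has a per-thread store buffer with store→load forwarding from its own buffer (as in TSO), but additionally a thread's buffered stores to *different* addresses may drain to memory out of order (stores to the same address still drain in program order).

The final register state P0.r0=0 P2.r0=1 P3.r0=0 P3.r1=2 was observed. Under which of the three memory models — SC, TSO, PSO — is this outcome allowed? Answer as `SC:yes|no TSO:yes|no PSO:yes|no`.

SC:yes TSO:yes PSO:yes

outcome vector order: (P0.r0,P2.r0,P3.r0,P3.r1)
SC (9): <0 1 0 0>, <0 1 0 2>, <0 1 2 2>, <2 0 0 0>, <2 0 0 2>, <2 0 2 2>, <2 1 0 0>, <2 1 0 2>, <2 1 2 2>
TSO (12): <0 0 0 0>, <0 0 0 2>, <0 0 2 2>, <0 1 0 0>, <0 1 0 2>, <0 1 2 2>, <2 0 0 0>, <2 0 0 2>, <2 0 2 2>, <2 1 0 0>, <2 1 0 2>, <2 1 2 2>
PSO (12): <0 0 0 0>, <0 0 0 2>, <0 0 2 2>, <0 1 0 0>, <0 1 0 2>, <0 1 2 2>, <2 0 0 0>, <2 0 0 2>, <2 0 2 2>, <2 1 0 0>, <2 1 0 2>, <2 1 2 2>
target <0 1 0 2> ∈ {SC,TSO,PSO}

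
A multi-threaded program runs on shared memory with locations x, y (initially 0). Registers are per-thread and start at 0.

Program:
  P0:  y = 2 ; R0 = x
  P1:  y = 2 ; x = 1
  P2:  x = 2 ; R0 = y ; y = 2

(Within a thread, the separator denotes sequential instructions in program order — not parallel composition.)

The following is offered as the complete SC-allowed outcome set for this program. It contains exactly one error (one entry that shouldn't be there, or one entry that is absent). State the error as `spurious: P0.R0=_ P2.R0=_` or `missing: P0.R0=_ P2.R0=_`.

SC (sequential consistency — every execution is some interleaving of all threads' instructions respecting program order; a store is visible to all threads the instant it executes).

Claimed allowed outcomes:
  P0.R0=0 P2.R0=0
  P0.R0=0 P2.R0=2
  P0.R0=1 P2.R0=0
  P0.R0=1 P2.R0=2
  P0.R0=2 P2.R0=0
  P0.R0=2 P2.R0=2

outcome vector order: (P0.R0,P2.R0)
[SC] allowed = {02; 10; 12; 20; 22}
claimed∖SC = {00}

spurious: P0.R0=0 P2.R0=0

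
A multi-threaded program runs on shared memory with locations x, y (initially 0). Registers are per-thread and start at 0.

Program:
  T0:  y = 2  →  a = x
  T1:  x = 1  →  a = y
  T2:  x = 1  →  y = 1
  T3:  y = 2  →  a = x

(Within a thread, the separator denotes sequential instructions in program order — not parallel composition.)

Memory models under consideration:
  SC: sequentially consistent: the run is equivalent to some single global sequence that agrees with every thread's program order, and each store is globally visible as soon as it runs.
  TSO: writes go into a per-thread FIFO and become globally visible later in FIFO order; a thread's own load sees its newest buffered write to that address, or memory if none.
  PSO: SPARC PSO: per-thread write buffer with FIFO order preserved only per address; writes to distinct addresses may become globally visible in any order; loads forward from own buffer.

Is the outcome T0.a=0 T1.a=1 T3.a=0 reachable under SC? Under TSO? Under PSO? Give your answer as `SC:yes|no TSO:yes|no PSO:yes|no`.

outcome vector order: (T0.a,T1.a,T3.a)
under SC → (0,1,0); (0,1,1); (0,2,0); (0,2,1); (1,0,1); (1,1,0); (1,1,1); (1,2,0); (1,2,1)
under TSO → (0,0,0); (0,0,1); (0,1,0); (0,1,1); (0,2,0); (0,2,1); (1,0,0); (1,0,1); (1,1,0); (1,1,1); (1,2,0); (1,2,1)
under PSO → (0,0,0); (0,0,1); (0,1,0); (0,1,1); (0,2,0); (0,2,1); (1,0,0); (1,0,1); (1,1,0); (1,1,1); (1,2,0); (1,2,1)
target (0,1,0) ∈ {SC,TSO,PSO}

SC:yes TSO:yes PSO:yes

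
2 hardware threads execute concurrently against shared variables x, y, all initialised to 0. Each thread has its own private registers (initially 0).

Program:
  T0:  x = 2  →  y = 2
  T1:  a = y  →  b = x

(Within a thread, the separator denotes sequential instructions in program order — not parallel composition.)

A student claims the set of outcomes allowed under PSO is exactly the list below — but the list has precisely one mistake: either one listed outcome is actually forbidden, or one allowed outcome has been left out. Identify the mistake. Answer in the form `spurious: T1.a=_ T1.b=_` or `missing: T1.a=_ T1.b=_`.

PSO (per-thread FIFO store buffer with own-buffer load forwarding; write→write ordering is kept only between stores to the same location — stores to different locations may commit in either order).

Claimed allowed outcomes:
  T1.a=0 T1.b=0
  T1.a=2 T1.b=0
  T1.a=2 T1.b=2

outcome vector order: (T1.a,T1.b)
under PSO → 00, 02, 20, 22
PSO∖claimed = {02}

missing: T1.a=0 T1.b=2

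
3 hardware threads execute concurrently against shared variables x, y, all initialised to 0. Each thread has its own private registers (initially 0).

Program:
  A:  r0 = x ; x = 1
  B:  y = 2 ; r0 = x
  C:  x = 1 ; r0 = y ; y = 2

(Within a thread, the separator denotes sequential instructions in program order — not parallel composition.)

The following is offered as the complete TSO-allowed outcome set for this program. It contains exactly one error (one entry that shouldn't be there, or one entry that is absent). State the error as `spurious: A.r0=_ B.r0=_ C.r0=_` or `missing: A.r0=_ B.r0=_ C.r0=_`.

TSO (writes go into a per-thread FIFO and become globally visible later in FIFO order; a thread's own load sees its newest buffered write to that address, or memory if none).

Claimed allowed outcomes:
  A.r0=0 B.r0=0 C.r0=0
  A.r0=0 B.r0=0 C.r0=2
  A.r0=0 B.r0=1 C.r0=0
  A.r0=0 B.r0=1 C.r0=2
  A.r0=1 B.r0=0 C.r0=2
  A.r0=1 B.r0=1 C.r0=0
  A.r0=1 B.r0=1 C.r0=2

missing: A.r0=1 B.r0=0 C.r0=0

outcome vector order: (A.r0,B.r0,C.r0)
under TSO → (0,0,0), (0,0,2), (0,1,0), (0,1,2), (1,0,0), (1,0,2), (1,1,0), (1,1,2)
TSO∖claimed = {(1,0,0)}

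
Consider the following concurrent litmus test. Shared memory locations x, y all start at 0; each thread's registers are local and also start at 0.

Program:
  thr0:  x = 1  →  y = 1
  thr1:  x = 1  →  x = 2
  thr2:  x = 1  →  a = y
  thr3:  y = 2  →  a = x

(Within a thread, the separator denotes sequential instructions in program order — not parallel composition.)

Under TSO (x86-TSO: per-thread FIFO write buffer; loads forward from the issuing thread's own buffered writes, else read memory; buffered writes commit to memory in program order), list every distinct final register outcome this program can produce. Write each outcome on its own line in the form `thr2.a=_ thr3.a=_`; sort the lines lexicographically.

outcome vector order: (thr2.a,thr3.a)
|TSO outcomes| = 9

thr2.a=0 thr3.a=0
thr2.a=0 thr3.a=1
thr2.a=0 thr3.a=2
thr2.a=1 thr3.a=0
thr2.a=1 thr3.a=1
thr2.a=1 thr3.a=2
thr2.a=2 thr3.a=0
thr2.a=2 thr3.a=1
thr2.a=2 thr3.a=2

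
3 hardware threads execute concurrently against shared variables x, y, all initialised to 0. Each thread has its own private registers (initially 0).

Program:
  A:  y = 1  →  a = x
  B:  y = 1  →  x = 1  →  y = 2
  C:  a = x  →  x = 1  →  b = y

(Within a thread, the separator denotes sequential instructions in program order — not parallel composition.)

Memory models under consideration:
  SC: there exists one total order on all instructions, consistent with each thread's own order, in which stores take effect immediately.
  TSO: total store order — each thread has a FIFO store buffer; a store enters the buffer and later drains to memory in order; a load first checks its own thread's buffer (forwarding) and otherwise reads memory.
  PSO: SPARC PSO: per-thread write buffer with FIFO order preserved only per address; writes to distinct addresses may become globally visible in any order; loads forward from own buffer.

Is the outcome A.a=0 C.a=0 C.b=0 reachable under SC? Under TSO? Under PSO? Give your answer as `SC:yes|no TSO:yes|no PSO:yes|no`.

SC:no TSO:yes PSO:yes

outcome vector order: (A.a,C.a,C.b)
SC (9): <0 0 1> <0 0 2> <0 1 1> <0 1 2> <1 0 0> <1 0 1> <1 0 2> <1 1 1> <1 1 2>
TSO (10): <0 0 0> <0 0 1> <0 0 2> <0 1 1> <0 1 2> <1 0 0> <1 0 1> <1 0 2> <1 1 1> <1 1 2>
PSO (12): <0 0 0> <0 0 1> <0 0 2> <0 1 0> <0 1 1> <0 1 2> <1 0 0> <1 0 1> <1 0 2> <1 1 0> <1 1 1> <1 1 2>
target <0 0 0> ∈ {TSO,PSO}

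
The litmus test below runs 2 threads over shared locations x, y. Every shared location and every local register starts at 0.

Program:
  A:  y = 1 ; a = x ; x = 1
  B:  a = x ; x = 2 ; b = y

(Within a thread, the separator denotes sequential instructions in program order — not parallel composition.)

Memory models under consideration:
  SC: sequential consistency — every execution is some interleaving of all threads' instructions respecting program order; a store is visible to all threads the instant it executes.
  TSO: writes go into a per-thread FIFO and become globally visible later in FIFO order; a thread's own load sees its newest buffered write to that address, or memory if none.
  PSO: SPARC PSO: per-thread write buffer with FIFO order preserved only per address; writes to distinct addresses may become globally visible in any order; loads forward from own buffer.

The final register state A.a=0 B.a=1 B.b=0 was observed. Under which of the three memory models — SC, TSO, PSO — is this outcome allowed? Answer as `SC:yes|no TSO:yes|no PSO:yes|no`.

SC:no TSO:no PSO:yes

outcome vector order: (A.a,B.a,B.b)
[SC] allowed = {0/0/1; 0/1/1; 2/0/0; 2/0/1}
[TSO] allowed = {0/0/0; 0/0/1; 0/1/1; 2/0/0; 2/0/1}
[PSO] allowed = {0/0/0; 0/0/1; 0/1/0; 0/1/1; 2/0/0; 2/0/1}
target 0/1/0 ∈ {PSO}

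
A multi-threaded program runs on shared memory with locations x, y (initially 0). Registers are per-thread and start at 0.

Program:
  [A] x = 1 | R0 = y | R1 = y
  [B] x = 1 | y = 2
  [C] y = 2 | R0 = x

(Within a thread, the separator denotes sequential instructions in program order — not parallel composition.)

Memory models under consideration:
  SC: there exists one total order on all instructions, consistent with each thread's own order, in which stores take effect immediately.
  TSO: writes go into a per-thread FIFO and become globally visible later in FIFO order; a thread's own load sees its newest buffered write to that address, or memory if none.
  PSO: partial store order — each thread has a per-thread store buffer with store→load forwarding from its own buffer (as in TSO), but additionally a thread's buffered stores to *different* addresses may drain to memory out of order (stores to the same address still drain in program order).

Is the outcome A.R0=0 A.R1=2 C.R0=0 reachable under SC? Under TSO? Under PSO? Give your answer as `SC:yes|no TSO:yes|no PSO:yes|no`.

SC:no TSO:yes PSO:yes

outcome vector order: (A.R0,A.R1,C.R0)
[SC] allowed = {(0,0,1); (0,2,1); (2,2,0); (2,2,1)}
[TSO] allowed = {(0,0,0); (0,0,1); (0,2,0); (0,2,1); (2,2,0); (2,2,1)}
[PSO] allowed = {(0,0,0); (0,0,1); (0,2,0); (0,2,1); (2,2,0); (2,2,1)}
target (0,2,0) ∈ {TSO,PSO}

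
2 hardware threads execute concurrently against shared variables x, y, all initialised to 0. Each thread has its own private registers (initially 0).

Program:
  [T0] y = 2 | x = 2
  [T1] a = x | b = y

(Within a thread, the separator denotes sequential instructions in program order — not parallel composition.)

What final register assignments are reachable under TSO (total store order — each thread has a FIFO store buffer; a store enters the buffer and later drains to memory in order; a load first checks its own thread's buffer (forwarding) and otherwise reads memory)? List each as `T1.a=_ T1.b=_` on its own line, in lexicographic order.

T1.a=0 T1.b=0
T1.a=0 T1.b=2
T1.a=2 T1.b=2

outcome vector order: (T1.a,T1.b)
|TSO outcomes| = 3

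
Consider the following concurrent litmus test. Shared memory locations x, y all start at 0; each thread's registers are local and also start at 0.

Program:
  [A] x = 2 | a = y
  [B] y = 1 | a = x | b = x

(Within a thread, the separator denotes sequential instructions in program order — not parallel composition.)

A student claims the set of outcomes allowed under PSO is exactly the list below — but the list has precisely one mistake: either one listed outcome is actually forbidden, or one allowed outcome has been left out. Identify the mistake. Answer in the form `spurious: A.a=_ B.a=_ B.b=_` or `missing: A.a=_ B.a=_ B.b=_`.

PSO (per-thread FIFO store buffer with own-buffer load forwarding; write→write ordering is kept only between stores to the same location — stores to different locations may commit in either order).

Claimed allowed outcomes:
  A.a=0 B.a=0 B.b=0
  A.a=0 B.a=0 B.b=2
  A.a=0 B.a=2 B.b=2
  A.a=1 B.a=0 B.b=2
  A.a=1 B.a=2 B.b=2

missing: A.a=1 B.a=0 B.b=0

outcome vector order: (A.a,B.a,B.b)
[PSO] allowed = {0/0/0; 0/0/2; 0/2/2; 1/0/0; 1/0/2; 1/2/2}
PSO∖claimed = {1/0/0}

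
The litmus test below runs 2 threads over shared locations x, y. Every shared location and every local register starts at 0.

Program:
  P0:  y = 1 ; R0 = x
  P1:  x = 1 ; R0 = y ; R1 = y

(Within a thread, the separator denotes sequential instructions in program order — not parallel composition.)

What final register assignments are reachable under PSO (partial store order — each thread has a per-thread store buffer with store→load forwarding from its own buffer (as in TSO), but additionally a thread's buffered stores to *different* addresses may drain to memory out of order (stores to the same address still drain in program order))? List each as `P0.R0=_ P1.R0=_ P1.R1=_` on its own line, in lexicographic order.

P0.R0=0 P1.R0=0 P1.R1=0
P0.R0=0 P1.R0=0 P1.R1=1
P0.R0=0 P1.R0=1 P1.R1=1
P0.R0=1 P1.R0=0 P1.R1=0
P0.R0=1 P1.R0=0 P1.R1=1
P0.R0=1 P1.R0=1 P1.R1=1

outcome vector order: (P0.R0,P1.R0,P1.R1)
|PSO outcomes| = 6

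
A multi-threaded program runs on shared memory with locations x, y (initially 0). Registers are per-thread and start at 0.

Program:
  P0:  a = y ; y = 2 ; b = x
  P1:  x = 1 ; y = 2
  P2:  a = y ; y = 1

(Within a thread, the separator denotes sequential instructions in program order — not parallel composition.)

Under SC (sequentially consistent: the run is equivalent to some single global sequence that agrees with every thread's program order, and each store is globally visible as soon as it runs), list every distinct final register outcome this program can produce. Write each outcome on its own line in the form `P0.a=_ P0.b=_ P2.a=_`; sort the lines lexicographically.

outcome vector order: (P0.a,P0.b,P2.a)
|SC outcomes| = 9

P0.a=0 P0.b=0 P2.a=0
P0.a=0 P0.b=0 P2.a=2
P0.a=0 P0.b=1 P2.a=0
P0.a=0 P0.b=1 P2.a=2
P0.a=1 P0.b=0 P2.a=0
P0.a=1 P0.b=1 P2.a=0
P0.a=1 P0.b=1 P2.a=2
P0.a=2 P0.b=1 P2.a=0
P0.a=2 P0.b=1 P2.a=2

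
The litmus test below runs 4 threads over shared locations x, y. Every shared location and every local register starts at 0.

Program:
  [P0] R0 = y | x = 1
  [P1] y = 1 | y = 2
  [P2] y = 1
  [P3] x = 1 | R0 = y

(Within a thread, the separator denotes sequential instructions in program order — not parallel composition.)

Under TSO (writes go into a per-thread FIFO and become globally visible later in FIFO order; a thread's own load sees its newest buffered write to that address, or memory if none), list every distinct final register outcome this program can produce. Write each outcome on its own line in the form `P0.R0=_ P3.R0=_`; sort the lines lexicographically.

P0.R0=0 P3.R0=0
P0.R0=0 P3.R0=1
P0.R0=0 P3.R0=2
P0.R0=1 P3.R0=0
P0.R0=1 P3.R0=1
P0.R0=1 P3.R0=2
P0.R0=2 P3.R0=0
P0.R0=2 P3.R0=1
P0.R0=2 P3.R0=2

outcome vector order: (P0.R0,P3.R0)
|TSO outcomes| = 9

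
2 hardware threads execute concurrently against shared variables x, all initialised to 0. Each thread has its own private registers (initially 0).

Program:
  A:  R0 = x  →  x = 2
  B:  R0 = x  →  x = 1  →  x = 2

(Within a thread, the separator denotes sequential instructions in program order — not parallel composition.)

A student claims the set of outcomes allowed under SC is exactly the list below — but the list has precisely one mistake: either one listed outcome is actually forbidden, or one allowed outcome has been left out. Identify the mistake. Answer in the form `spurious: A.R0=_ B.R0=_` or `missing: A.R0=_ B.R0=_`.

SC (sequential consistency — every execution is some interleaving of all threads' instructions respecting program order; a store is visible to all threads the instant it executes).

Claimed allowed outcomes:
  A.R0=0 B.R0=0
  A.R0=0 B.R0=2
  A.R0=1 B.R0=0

outcome vector order: (A.R0,B.R0)
[SC] allowed = {(0,0), (0,2), (1,0), (2,0)}
SC∖claimed = {(2,0)}

missing: A.R0=2 B.R0=0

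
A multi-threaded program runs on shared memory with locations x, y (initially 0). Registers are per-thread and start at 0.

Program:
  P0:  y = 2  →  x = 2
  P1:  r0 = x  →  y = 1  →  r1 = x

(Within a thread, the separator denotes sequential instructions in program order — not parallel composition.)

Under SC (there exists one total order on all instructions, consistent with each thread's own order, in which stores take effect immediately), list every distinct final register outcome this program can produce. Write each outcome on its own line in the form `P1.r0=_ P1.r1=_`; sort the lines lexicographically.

P1.r0=0 P1.r1=0
P1.r0=0 P1.r1=2
P1.r0=2 P1.r1=2

outcome vector order: (P1.r0,P1.r1)
|SC outcomes| = 3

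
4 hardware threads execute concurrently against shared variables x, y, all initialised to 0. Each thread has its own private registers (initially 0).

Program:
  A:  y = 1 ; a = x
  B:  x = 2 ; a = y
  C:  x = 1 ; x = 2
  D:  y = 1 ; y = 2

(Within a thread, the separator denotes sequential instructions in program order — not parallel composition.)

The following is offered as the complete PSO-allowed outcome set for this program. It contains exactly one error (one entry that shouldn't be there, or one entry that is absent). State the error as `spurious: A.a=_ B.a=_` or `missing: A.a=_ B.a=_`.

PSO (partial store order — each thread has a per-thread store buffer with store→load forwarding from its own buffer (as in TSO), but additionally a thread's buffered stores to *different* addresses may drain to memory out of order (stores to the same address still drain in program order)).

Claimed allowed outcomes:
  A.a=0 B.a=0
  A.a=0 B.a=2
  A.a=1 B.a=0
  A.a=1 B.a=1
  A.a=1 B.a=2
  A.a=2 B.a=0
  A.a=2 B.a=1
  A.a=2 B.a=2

outcome vector order: (A.a,B.a)
PSO: 9 outcomes — {<0 0>, <0 1>, <0 2>, <1 0>, <1 1>, <1 2>, <2 0>, <2 1>, <2 2>}
PSO∖claimed = {<0 1>}

missing: A.a=0 B.a=1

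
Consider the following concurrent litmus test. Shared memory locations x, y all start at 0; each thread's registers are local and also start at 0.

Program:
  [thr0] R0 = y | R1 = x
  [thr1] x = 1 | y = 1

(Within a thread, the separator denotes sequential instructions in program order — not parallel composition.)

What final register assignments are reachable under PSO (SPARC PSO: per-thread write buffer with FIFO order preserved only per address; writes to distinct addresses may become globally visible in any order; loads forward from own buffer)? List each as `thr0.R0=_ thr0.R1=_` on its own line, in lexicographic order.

outcome vector order: (thr0.R0,thr0.R1)
|PSO outcomes| = 4

thr0.R0=0 thr0.R1=0
thr0.R0=0 thr0.R1=1
thr0.R0=1 thr0.R1=0
thr0.R0=1 thr0.R1=1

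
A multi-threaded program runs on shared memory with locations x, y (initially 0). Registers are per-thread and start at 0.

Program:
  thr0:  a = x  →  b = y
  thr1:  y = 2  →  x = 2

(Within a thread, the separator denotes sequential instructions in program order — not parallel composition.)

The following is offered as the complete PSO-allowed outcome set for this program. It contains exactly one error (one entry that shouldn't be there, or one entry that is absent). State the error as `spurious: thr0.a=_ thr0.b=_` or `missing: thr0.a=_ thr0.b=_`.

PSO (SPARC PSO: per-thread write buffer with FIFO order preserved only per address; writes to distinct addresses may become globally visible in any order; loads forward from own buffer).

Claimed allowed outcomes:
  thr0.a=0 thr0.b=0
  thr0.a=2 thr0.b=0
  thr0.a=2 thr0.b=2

outcome vector order: (thr0.a,thr0.b)
PSO: 4 outcomes — {0/0 0/2 2/0 2/2}
PSO∖claimed = {0/2}

missing: thr0.a=0 thr0.b=2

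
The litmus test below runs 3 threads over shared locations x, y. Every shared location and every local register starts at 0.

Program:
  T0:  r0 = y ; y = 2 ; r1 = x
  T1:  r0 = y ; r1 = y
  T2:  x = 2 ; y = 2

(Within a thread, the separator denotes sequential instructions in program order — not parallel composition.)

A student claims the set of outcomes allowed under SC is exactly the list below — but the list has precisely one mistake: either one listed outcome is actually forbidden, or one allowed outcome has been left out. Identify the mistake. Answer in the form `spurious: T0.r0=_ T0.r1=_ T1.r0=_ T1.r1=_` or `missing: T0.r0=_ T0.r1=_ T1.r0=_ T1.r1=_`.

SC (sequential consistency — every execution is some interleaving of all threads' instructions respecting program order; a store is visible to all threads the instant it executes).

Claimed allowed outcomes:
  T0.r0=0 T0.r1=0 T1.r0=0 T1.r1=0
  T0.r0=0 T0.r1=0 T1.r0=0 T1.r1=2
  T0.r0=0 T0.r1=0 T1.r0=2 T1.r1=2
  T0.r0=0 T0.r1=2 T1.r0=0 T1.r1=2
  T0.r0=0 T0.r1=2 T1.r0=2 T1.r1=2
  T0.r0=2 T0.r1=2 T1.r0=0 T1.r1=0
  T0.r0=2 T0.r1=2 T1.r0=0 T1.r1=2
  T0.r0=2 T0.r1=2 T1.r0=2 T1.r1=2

outcome vector order: (T0.r0,T0.r1,T1.r0,T1.r1)
SC: 9 outcomes — {(0,0,0,0); (0,0,0,2); (0,0,2,2); (0,2,0,0); (0,2,0,2); (0,2,2,2); (2,2,0,0); (2,2,0,2); (2,2,2,2)}
SC∖claimed = {(0,2,0,0)}

missing: T0.r0=0 T0.r1=2 T1.r0=0 T1.r1=0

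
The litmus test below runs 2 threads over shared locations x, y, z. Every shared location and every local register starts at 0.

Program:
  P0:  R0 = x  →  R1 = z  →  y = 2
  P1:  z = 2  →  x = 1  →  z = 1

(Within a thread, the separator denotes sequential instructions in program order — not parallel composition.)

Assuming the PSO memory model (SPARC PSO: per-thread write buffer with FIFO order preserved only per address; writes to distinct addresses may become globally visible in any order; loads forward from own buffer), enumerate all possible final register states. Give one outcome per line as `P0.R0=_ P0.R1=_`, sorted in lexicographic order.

P0.R0=0 P0.R1=0
P0.R0=0 P0.R1=1
P0.R0=0 P0.R1=2
P0.R0=1 P0.R1=0
P0.R0=1 P0.R1=1
P0.R0=1 P0.R1=2

outcome vector order: (P0.R0,P0.R1)
|PSO outcomes| = 6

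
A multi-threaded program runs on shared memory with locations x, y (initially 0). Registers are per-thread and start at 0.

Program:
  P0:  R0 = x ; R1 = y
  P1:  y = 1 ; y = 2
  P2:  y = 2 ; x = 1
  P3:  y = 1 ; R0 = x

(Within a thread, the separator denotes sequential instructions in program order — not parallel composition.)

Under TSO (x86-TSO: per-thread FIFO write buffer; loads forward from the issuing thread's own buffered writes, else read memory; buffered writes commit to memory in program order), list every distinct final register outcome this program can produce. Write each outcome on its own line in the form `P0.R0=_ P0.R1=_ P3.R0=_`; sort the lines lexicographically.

outcome vector order: (P0.R0,P0.R1,P3.R0)
|TSO outcomes| = 10

P0.R0=0 P0.R1=0 P3.R0=0
P0.R0=0 P0.R1=0 P3.R0=1
P0.R0=0 P0.R1=1 P3.R0=0
P0.R0=0 P0.R1=1 P3.R0=1
P0.R0=0 P0.R1=2 P3.R0=0
P0.R0=0 P0.R1=2 P3.R0=1
P0.R0=1 P0.R1=1 P3.R0=0
P0.R0=1 P0.R1=1 P3.R0=1
P0.R0=1 P0.R1=2 P3.R0=0
P0.R0=1 P0.R1=2 P3.R0=1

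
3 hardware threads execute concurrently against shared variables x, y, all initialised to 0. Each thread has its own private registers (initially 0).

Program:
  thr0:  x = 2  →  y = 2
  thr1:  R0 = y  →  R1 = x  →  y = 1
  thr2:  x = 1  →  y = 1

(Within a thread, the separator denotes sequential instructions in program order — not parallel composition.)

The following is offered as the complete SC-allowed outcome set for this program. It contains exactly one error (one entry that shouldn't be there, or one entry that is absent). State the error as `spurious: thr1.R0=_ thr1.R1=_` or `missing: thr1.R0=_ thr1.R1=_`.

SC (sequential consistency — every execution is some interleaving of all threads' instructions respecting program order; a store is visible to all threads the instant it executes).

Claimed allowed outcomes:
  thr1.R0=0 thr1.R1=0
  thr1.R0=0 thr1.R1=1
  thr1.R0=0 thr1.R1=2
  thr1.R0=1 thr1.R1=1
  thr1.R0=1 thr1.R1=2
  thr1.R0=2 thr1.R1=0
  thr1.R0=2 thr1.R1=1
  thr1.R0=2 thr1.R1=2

spurious: thr1.R0=2 thr1.R1=0

outcome vector order: (thr1.R0,thr1.R1)
SC: 7 outcomes — {(0,0); (0,1); (0,2); (1,1); (1,2); (2,1); (2,2)}
claimed∖SC = {(2,0)}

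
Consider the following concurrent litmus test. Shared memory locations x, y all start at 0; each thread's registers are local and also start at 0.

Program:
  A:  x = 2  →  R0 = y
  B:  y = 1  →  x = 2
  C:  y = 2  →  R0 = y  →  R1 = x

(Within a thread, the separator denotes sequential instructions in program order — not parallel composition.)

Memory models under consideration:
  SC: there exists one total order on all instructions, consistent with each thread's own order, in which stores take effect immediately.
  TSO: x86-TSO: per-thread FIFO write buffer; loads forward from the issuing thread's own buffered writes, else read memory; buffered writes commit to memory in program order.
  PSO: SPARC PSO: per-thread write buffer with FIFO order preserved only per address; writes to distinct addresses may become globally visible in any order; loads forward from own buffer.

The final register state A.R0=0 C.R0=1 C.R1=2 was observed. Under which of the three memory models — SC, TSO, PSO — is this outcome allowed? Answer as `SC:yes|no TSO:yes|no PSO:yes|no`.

outcome vector order: (A.R0,C.R0,C.R1)
[SC] allowed = {<0 1 2>, <0 2 2>, <1 1 0>, <1 1 2>, <1 2 0>, <1 2 2>, <2 1 2>, <2 2 0>, <2 2 2>}
[TSO] allowed = {<0 1 0>, <0 1 2>, <0 2 0>, <0 2 2>, <1 1 0>, <1 1 2>, <1 2 0>, <1 2 2>, <2 1 0>, <2 1 2>, <2 2 0>, <2 2 2>}
[PSO] allowed = {<0 1 0>, <0 1 2>, <0 2 0>, <0 2 2>, <1 1 0>, <1 1 2>, <1 2 0>, <1 2 2>, <2 1 0>, <2 1 2>, <2 2 0>, <2 2 2>}
target <0 1 2> ∈ {SC,TSO,PSO}

SC:yes TSO:yes PSO:yes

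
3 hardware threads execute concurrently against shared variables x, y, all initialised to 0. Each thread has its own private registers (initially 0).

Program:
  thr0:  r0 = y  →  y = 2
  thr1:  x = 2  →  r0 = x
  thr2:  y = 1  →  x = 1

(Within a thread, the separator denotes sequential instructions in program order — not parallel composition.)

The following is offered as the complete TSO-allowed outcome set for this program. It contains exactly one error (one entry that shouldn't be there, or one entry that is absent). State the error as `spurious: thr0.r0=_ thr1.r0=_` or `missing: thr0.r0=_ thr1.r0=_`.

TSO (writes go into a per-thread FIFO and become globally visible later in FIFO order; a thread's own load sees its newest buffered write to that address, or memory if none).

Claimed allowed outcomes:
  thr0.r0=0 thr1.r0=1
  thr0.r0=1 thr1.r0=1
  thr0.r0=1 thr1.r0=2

outcome vector order: (thr0.r0,thr1.r0)
TSO: 4 outcomes — {<0 1>; <0 2>; <1 1>; <1 2>}
TSO∖claimed = {<0 2>}

missing: thr0.r0=0 thr1.r0=2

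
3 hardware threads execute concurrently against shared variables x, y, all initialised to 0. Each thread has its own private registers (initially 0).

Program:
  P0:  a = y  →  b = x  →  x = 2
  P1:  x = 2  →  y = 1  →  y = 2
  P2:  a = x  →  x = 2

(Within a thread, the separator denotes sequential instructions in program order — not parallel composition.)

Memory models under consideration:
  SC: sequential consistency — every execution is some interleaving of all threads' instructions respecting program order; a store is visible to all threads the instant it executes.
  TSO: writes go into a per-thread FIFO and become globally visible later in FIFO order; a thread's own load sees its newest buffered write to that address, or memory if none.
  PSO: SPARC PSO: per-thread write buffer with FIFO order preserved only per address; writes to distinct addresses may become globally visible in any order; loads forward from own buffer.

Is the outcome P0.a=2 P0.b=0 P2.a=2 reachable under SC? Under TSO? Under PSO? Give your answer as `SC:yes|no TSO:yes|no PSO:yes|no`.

outcome vector order: (P0.a,P0.b,P2.a)
SC: 8 outcomes — {000; 002; 020; 022; 120; 122; 220; 222}
TSO: 8 outcomes — {000; 002; 020; 022; 120; 122; 220; 222}
PSO: 12 outcomes — {000; 002; 020; 022; 100; 102; 120; 122; 200; 202; 220; 222}
target 202 ∈ {PSO}

SC:no TSO:no PSO:yes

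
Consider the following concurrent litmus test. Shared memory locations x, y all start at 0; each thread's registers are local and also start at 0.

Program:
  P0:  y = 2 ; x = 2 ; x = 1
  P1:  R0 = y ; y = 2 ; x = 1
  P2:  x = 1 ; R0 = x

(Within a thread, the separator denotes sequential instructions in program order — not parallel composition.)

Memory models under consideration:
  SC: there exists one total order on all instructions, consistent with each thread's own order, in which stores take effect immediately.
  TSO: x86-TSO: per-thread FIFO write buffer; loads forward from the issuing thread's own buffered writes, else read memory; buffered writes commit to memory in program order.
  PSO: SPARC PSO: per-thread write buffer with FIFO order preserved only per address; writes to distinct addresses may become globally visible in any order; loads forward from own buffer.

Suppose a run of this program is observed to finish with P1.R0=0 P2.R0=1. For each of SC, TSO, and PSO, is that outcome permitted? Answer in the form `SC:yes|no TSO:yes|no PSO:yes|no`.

outcome vector order: (P1.R0,P2.R0)
SC: 4 outcomes — {<0 1>; <0 2>; <2 1>; <2 2>}
TSO: 4 outcomes — {<0 1>; <0 2>; <2 1>; <2 2>}
PSO: 4 outcomes — {<0 1>; <0 2>; <2 1>; <2 2>}
target <0 1> ∈ {SC,TSO,PSO}

SC:yes TSO:yes PSO:yes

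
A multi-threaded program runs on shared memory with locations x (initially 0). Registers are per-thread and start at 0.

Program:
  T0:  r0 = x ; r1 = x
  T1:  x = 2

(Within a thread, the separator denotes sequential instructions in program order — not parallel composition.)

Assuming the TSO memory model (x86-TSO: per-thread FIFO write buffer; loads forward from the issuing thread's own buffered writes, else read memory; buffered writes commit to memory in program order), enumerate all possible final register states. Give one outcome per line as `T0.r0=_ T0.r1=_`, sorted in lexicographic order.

outcome vector order: (T0.r0,T0.r1)
|TSO outcomes| = 3

T0.r0=0 T0.r1=0
T0.r0=0 T0.r1=2
T0.r0=2 T0.r1=2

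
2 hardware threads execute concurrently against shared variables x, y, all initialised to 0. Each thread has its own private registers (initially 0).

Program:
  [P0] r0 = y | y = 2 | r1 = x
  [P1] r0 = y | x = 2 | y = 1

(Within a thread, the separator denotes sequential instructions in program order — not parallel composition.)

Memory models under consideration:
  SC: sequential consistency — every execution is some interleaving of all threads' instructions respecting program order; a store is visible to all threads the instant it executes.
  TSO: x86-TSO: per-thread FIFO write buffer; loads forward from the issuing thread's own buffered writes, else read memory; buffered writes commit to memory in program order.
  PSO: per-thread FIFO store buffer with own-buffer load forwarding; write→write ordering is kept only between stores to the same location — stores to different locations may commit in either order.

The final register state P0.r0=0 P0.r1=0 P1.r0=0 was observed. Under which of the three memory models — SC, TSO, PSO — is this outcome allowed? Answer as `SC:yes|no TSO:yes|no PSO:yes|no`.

SC:yes TSO:yes PSO:yes

outcome vector order: (P0.r0,P0.r1,P1.r0)
under SC → 0/0/0 0/0/2 0/2/0 0/2/2 1/2/0
under TSO → 0/0/0 0/0/2 0/2/0 0/2/2 1/2/0
under PSO → 0/0/0 0/0/2 0/2/0 0/2/2 1/0/0 1/2/0
target 0/0/0 ∈ {SC,TSO,PSO}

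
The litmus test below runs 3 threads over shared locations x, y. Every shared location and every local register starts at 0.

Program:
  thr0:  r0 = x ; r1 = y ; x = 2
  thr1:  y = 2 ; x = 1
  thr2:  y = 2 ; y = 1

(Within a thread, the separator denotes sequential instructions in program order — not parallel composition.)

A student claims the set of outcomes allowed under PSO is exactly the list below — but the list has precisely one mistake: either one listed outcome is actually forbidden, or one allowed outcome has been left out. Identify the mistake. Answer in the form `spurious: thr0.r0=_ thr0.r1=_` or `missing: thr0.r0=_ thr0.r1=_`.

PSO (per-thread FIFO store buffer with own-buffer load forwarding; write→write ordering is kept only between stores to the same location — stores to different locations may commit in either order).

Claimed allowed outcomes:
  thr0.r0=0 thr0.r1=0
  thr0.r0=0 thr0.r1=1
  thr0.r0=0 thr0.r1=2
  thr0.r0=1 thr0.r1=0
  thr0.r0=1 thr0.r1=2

outcome vector order: (thr0.r0,thr0.r1)
PSO (6): 00, 01, 02, 10, 11, 12
PSO∖claimed = {11}

missing: thr0.r0=1 thr0.r1=1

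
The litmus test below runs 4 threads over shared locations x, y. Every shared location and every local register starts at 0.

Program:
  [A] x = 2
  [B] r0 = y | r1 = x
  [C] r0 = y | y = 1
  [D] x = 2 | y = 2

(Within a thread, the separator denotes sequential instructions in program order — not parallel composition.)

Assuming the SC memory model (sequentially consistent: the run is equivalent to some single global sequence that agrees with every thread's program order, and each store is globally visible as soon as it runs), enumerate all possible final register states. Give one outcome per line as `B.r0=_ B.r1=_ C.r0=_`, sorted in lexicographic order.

outcome vector order: (B.r0,B.r1,C.r0)
|SC outcomes| = 9

B.r0=0 B.r1=0 C.r0=0
B.r0=0 B.r1=0 C.r0=2
B.r0=0 B.r1=2 C.r0=0
B.r0=0 B.r1=2 C.r0=2
B.r0=1 B.r1=0 C.r0=0
B.r0=1 B.r1=2 C.r0=0
B.r0=1 B.r1=2 C.r0=2
B.r0=2 B.r1=2 C.r0=0
B.r0=2 B.r1=2 C.r0=2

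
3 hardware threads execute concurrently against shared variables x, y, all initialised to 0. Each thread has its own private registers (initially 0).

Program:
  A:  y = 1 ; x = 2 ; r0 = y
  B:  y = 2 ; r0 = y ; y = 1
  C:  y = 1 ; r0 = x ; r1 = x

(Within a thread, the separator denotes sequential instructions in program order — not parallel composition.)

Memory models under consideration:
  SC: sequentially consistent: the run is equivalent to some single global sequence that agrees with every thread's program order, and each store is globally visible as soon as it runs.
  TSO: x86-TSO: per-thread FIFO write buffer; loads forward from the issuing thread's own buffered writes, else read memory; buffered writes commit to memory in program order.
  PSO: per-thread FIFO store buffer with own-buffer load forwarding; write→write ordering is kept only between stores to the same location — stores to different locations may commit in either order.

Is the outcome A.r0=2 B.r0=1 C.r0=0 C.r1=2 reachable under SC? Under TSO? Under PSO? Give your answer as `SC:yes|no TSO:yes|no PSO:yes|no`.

SC:no TSO:yes PSO:yes

outcome vector order: (A.r0,B.r0,C.r0,C.r1)
SC: 10 outcomes — {1100 1102 1122 1200 1202 1222 2122 2200 2202 2222}
TSO: 12 outcomes — {1100 1102 1122 1200 1202 1222 2100 2102 2122 2200 2202 2222}
PSO: 12 outcomes — {1100 1102 1122 1200 1202 1222 2100 2102 2122 2200 2202 2222}
target 2102 ∈ {TSO,PSO}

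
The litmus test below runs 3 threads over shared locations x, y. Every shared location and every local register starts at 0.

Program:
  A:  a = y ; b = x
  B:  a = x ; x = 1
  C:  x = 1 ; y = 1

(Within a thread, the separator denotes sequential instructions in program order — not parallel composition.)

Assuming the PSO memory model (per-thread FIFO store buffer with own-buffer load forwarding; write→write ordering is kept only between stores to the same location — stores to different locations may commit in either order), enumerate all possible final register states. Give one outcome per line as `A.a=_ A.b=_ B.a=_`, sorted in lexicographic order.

outcome vector order: (A.a,A.b,B.a)
|PSO outcomes| = 8

A.a=0 A.b=0 B.a=0
A.a=0 A.b=0 B.a=1
A.a=0 A.b=1 B.a=0
A.a=0 A.b=1 B.a=1
A.a=1 A.b=0 B.a=0
A.a=1 A.b=0 B.a=1
A.a=1 A.b=1 B.a=0
A.a=1 A.b=1 B.a=1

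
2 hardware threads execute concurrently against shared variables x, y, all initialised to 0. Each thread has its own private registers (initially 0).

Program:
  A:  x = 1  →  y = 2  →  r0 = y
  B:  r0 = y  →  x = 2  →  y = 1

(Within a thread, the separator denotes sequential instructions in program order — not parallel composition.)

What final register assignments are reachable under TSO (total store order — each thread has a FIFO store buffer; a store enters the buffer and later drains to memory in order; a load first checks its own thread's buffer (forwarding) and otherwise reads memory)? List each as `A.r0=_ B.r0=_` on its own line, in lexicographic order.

outcome vector order: (A.r0,B.r0)
|TSO outcomes| = 4

A.r0=1 B.r0=0
A.r0=1 B.r0=2
A.r0=2 B.r0=0
A.r0=2 B.r0=2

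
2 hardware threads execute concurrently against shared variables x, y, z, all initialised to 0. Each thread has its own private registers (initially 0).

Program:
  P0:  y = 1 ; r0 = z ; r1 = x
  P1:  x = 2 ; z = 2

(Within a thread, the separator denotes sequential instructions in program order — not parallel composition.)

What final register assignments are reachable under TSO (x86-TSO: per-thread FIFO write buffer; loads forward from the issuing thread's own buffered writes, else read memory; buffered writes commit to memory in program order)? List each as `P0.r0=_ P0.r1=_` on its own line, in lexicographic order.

P0.r0=0 P0.r1=0
P0.r0=0 P0.r1=2
P0.r0=2 P0.r1=2

outcome vector order: (P0.r0,P0.r1)
|TSO outcomes| = 3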